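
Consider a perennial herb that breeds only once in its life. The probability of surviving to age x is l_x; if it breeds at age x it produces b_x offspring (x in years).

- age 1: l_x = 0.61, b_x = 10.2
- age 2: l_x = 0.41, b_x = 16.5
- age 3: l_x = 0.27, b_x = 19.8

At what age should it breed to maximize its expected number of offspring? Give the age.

Expected offspring if breeding at age x = l_x × b_x:
  age 1: 0.61 × 10.2 = 6.222
  age 2: 0.41 × 16.5 = 6.765
  age 3: 0.27 × 19.8 = 5.346
Maximum at age 2 (6.765).

2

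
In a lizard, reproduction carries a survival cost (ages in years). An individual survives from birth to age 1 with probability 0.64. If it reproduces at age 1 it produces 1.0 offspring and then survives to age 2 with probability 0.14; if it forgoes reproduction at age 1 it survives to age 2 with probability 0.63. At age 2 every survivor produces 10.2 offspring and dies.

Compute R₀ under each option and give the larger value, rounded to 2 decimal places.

4.11

breed at age 1: R₀ = 0.64 × (1.0 + 0.14 × 10.2) = 0.64 × 2.4280 = 1.5539
delay to age 2: R₀ = 0.64 × (0.63 × 10.2) = 0.64 × 6.4260 = 4.1126
Higher: delay to age 2 (4.1126).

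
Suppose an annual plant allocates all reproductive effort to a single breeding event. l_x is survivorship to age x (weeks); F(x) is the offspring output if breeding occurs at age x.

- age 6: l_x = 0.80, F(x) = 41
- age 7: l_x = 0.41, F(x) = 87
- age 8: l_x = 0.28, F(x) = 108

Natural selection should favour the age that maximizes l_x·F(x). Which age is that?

7

Expected offspring if breeding at age x = l_x × F(x):
  age 6: 0.80 × 41 = 32.800
  age 7: 0.41 × 87 = 35.670
  age 8: 0.28 × 108 = 30.240
Maximum at age 7 (35.670).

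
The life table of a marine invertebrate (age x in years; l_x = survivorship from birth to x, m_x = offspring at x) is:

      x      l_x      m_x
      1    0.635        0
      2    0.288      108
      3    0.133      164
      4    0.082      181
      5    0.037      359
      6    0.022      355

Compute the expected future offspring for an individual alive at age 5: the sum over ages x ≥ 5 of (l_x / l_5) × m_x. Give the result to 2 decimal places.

l_5 = 0.037. Conditional survival from age 5 to x is l_x / l_5.
  x=5: (0.037/0.037) × 359 = 359.0000
  x=6: (0.022/0.037) × 355 = 211.0811
Sum = 359.0000 + 211.0811 = 570.0811

570.08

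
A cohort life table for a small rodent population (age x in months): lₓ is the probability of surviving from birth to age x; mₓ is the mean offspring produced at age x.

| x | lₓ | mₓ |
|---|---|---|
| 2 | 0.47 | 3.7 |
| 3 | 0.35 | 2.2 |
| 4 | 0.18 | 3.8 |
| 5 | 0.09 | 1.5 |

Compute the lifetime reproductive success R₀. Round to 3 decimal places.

R₀ = Σ lₓ mₓ:
  age 2: 0.47 × 3.7 = 1.7390
  age 3: 0.35 × 2.2 = 0.7700
  age 4: 0.18 × 3.8 = 0.6840
  age 5: 0.09 × 1.5 = 0.1350
R₀ = 1.7390 + 0.7700 + 0.6840 + 0.1350 = 3.3280

3.328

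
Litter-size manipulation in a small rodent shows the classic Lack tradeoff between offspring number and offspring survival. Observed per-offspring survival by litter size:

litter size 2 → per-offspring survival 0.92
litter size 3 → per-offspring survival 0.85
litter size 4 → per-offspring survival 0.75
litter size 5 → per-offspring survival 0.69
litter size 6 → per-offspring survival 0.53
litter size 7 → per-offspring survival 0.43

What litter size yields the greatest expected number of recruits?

5

Expected recruits = c × s(c):
  c=2: 2 × 0.92 = 1.840
  c=3: 3 × 0.85 = 2.550
  c=4: 4 × 0.75 = 3.000
  c=5: 5 × 0.69 = 3.450
  c=6: 6 × 0.53 = 3.180
  c=7: 7 × 0.43 = 3.010
Maximum at c = 5 (3.450 recruits).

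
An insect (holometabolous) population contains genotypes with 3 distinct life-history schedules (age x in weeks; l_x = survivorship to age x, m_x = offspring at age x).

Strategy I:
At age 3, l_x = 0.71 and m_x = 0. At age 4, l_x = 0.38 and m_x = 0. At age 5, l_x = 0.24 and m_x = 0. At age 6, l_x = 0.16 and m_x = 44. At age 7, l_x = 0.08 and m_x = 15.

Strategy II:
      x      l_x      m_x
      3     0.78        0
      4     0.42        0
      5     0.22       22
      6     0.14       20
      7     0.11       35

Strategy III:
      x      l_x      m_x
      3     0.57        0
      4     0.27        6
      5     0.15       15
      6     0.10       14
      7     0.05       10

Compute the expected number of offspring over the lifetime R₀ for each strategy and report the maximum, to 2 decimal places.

11.49

Strategy I: R₀ = 0.71×0 + 0.38×0 + 0.24×0 + 0.16×44 + 0.08×15 = 8.2400
Strategy II: R₀ = 0.78×0 + 0.42×0 + 0.22×22 + 0.14×20 + 0.11×35 = 11.4900
Strategy III: R₀ = 0.57×0 + 0.27×6 + 0.15×15 + 0.10×14 + 0.05×10 = 5.7700
Highest R₀: strategy II with 11.4900.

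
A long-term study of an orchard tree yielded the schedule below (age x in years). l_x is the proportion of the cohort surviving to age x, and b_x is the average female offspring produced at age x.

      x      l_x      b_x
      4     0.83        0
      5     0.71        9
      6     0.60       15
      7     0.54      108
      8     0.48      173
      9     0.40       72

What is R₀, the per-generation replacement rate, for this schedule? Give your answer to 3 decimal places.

185.550

R₀ = Σ l_x b_x:
  age 4: 0.83 × 0 = 0.0000
  age 5: 0.71 × 9 = 6.3900
  age 6: 0.60 × 15 = 9.0000
  age 7: 0.54 × 108 = 58.3200
  age 8: 0.48 × 173 = 83.0400
  age 9: 0.40 × 72 = 28.8000
R₀ = 0.0000 + 6.3900 + 9.0000 + 58.3200 + 83.0400 + 28.8000 = 185.5500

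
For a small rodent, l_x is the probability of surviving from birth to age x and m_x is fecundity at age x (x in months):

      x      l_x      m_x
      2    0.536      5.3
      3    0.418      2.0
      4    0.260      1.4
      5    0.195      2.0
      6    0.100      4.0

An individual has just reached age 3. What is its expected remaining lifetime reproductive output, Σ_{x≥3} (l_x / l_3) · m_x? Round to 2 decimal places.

4.76

l_3 = 0.418. Conditional survival from age 3 to x is l_x / l_3.
  x=3: (0.418/0.418) × 2.0 = 2.0000
  x=4: (0.260/0.418) × 1.4 = 0.8708
  x=5: (0.195/0.418) × 2.0 = 0.9330
  x=6: (0.100/0.418) × 4.0 = 0.9569
Sum = 2.0000 + 0.8708 + 0.9330 + 0.9569 = 4.7608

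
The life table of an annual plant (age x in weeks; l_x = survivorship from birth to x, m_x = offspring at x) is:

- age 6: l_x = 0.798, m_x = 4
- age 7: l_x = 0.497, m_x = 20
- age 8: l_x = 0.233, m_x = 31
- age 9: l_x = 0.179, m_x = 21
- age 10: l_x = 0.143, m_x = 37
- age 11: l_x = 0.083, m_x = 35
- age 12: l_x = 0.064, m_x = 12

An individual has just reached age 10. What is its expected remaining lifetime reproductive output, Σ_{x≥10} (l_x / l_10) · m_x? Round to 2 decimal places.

l_10 = 0.143. Conditional survival from age 10 to x is l_x / l_10.
  x=10: (0.143/0.143) × 37 = 37.0000
  x=11: (0.083/0.143) × 35 = 20.3147
  x=12: (0.064/0.143) × 12 = 5.3706
Sum = 37.0000 + 20.3147 + 5.3706 = 62.6853

62.69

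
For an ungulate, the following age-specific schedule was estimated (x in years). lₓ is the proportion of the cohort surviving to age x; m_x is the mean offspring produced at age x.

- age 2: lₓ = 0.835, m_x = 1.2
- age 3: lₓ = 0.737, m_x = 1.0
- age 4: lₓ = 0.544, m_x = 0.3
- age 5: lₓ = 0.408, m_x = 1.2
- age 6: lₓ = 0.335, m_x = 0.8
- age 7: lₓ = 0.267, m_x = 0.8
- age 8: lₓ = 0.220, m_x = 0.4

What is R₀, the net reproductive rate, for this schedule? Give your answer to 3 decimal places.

R₀ = Σ lₓ m_x:
  age 2: 0.835 × 1.2 = 1.0020
  age 3: 0.737 × 1.0 = 0.7370
  age 4: 0.544 × 0.3 = 0.1632
  age 5: 0.408 × 1.2 = 0.4896
  age 6: 0.335 × 0.8 = 0.2680
  age 7: 0.267 × 0.8 = 0.2136
  age 8: 0.220 × 0.4 = 0.0880
R₀ = 1.0020 + 0.7370 + 0.1632 + 0.4896 + 0.2680 + 0.2136 + 0.0880 = 2.9614

2.961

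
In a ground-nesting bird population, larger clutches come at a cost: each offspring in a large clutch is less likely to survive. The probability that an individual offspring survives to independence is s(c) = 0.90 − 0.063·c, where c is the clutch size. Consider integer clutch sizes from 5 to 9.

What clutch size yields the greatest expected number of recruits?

7

Expected recruits = c × s(c):
  c=5: 5 × 0.585 = 2.925
  c=6: 6 × 0.522 = 3.132
  c=7: 7 × 0.459 = 3.213
  c=8: 8 × 0.396 = 3.168
  c=9: 9 × 0.333 = 2.997
Maximum at c = 7 (3.213 recruits).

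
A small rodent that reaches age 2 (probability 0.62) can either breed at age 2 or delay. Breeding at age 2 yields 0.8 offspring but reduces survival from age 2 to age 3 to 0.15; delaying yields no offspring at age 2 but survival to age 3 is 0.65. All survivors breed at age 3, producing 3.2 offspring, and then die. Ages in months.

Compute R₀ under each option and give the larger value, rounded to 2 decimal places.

breed at age 2: R₀ = 0.62 × (0.8 + 0.15 × 3.2) = 0.62 × 1.2800 = 0.7936
delay to age 3: R₀ = 0.62 × (0.65 × 3.2) = 0.62 × 2.0800 = 1.2896
Higher: delay to age 3 (1.2896).

1.29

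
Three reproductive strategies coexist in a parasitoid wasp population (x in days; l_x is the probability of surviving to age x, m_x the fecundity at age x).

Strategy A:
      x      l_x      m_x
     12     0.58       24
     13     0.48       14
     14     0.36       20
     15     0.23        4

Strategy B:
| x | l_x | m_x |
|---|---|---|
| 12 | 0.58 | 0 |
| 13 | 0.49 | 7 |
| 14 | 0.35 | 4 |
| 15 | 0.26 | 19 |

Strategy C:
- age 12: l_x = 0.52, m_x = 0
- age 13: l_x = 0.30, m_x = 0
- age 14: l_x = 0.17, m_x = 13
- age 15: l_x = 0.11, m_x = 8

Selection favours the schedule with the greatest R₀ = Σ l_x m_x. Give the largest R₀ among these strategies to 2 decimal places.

Strategy A: R₀ = 0.58×24 + 0.48×14 + 0.36×20 + 0.23×4 = 28.7600
Strategy B: R₀ = 0.58×0 + 0.49×7 + 0.35×4 + 0.26×19 = 9.7700
Strategy C: R₀ = 0.52×0 + 0.30×0 + 0.17×13 + 0.11×8 = 3.0900
Highest R₀: strategy A with 28.7600.

28.76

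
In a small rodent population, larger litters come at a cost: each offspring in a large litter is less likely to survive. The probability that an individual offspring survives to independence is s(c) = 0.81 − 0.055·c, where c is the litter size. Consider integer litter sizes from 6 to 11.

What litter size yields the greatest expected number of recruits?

Expected recruits = c × s(c):
  c=6: 6 × 0.480 = 2.880
  c=7: 7 × 0.425 = 2.975
  c=8: 8 × 0.370 = 2.960
  c=9: 9 × 0.315 = 2.835
  c=10: 10 × 0.260 = 2.600
  c=11: 11 × 0.205 = 2.255
Maximum at c = 7 (2.975 recruits).

7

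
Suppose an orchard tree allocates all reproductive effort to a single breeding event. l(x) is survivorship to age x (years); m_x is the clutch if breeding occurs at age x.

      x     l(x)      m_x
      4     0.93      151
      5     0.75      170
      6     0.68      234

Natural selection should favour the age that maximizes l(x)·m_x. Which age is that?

Expected offspring if breeding at age x = l(x) × m_x:
  age 4: 0.93 × 151 = 140.430
  age 5: 0.75 × 170 = 127.500
  age 6: 0.68 × 234 = 159.120
Maximum at age 6 (159.120).

6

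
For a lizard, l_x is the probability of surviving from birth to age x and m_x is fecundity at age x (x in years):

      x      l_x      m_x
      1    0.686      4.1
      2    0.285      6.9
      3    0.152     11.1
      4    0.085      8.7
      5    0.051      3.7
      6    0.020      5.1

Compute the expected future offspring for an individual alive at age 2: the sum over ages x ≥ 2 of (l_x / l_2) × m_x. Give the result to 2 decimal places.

l_2 = 0.285. Conditional survival from age 2 to x is l_x / l_2.
  x=2: (0.285/0.285) × 6.9 = 6.9000
  x=3: (0.152/0.285) × 11.1 = 5.9200
  x=4: (0.085/0.285) × 8.7 = 2.5947
  x=5: (0.051/0.285) × 3.7 = 0.6621
  x=6: (0.020/0.285) × 5.1 = 0.3579
Sum = 6.9000 + 5.9200 + 2.5947 + 0.6621 + 0.3579 = 16.4347

16.43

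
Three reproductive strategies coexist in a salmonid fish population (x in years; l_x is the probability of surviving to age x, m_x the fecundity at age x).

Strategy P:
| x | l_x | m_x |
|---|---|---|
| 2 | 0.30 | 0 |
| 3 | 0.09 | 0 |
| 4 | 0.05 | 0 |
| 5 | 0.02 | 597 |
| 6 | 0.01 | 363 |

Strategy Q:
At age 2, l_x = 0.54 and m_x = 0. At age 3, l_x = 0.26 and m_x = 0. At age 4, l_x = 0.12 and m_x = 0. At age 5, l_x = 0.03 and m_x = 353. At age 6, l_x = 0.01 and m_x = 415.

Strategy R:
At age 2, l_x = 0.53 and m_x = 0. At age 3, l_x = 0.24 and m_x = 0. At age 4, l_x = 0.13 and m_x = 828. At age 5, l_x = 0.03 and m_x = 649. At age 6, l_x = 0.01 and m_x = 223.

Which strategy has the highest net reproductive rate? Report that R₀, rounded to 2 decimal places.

Strategy P: R₀ = 0.30×0 + 0.09×0 + 0.05×0 + 0.02×597 + 0.01×363 = 15.5700
Strategy Q: R₀ = 0.54×0 + 0.26×0 + 0.12×0 + 0.03×353 + 0.01×415 = 14.7400
Strategy R: R₀ = 0.53×0 + 0.24×0 + 0.13×828 + 0.03×649 + 0.01×223 = 129.3400
Highest R₀: strategy R with 129.3400.

129.34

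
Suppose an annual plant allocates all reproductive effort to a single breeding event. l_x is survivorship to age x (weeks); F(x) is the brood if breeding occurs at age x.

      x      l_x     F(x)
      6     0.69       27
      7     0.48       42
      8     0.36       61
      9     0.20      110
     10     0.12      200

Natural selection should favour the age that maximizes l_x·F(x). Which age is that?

10

Expected offspring if breeding at age x = l_x × F(x):
  age 6: 0.69 × 27 = 18.630
  age 7: 0.48 × 42 = 20.160
  age 8: 0.36 × 61 = 21.960
  age 9: 0.20 × 110 = 22.000
  age 10: 0.12 × 200 = 24.000
Maximum at age 10 (24.000).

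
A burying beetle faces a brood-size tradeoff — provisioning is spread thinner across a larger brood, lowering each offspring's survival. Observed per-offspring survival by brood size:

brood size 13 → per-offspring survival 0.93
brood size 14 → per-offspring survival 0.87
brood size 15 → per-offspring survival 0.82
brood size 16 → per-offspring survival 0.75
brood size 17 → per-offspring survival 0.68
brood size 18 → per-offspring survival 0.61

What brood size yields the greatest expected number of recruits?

15

Expected recruits = c × s(c):
  c=13: 13 × 0.93 = 12.090
  c=14: 14 × 0.87 = 12.180
  c=15: 15 × 0.82 = 12.300
  c=16: 16 × 0.75 = 12.000
  c=17: 17 × 0.68 = 11.560
  c=18: 18 × 0.61 = 10.980
Maximum at c = 15 (12.300 recruits).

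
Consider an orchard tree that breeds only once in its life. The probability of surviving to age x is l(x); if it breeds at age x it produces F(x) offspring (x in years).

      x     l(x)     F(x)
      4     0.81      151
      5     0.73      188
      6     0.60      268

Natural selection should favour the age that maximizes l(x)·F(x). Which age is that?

6

Expected offspring if breeding at age x = l(x) × F(x):
  age 4: 0.81 × 151 = 122.310
  age 5: 0.73 × 188 = 137.240
  age 6: 0.60 × 268 = 160.800
Maximum at age 6 (160.800).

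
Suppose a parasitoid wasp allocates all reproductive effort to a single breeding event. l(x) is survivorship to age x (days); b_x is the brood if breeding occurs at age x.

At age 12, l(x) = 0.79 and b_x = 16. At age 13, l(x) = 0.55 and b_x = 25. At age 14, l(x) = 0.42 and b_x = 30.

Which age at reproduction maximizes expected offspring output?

Expected offspring if breeding at age x = l(x) × b_x:
  age 12: 0.79 × 16 = 12.640
  age 13: 0.55 × 25 = 13.750
  age 14: 0.42 × 30 = 12.600
Maximum at age 13 (13.750).

13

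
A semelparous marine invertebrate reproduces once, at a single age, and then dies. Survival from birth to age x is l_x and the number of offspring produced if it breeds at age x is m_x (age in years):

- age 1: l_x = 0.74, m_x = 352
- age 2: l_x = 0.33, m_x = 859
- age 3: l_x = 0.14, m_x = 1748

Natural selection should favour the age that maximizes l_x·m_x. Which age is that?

2

Expected offspring if breeding at age x = l_x × m_x:
  age 1: 0.74 × 352 = 260.480
  age 2: 0.33 × 859 = 283.470
  age 3: 0.14 × 1748 = 244.720
Maximum at age 2 (283.470).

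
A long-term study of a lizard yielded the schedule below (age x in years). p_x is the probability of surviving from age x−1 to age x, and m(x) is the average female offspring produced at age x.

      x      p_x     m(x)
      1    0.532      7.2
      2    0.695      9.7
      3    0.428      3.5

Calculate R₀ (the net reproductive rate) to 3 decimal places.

7.971

Survivorship from birth: l_x = p_1·p_2·…·p_x.
  l_1 = 0.53200
  l_2 = 0.36974
  l_3 = 0.15825
R₀ = Σ l_x m(x):
  age 1: 0.53200 × 7.2 = 3.8304
  age 2: 0.36974 × 9.7 = 3.5865
  age 3: 0.15825 × 3.5 = 0.5539
R₀ = 3.8304 + 3.5865 + 0.5539 = 7.9708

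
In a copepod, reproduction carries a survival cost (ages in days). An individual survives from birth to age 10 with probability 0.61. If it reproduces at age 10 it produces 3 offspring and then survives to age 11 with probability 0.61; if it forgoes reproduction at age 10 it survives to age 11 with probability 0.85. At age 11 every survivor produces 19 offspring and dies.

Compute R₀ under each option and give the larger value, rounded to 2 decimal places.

breed at age 10: R₀ = 0.61 × (3 + 0.61 × 19) = 0.61 × 14.5900 = 8.8999
delay to age 11: R₀ = 0.61 × (0.85 × 19) = 0.61 × 16.1500 = 9.8515
Higher: delay to age 11 (9.8515).

9.85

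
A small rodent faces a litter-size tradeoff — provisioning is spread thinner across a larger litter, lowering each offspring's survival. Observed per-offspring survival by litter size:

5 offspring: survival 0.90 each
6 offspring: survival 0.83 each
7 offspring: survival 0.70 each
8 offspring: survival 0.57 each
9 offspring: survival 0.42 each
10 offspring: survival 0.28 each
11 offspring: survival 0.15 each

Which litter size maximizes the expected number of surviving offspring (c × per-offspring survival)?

6

Expected surviving offspring = c × s(c):
  c=5: 5 × 0.90 = 4.500
  c=6: 6 × 0.83 = 4.980
  c=7: 7 × 0.70 = 4.900
  c=8: 8 × 0.57 = 4.560
  c=9: 9 × 0.42 = 3.780
  c=10: 10 × 0.28 = 2.800
  c=11: 11 × 0.15 = 1.650
Maximum at c = 6 (4.980 surviving offspring).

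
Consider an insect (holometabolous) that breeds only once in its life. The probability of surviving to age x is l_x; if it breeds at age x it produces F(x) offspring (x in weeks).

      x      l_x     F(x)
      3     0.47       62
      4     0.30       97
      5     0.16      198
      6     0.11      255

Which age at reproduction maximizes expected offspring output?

5

Expected offspring if breeding at age x = l_x × F(x):
  age 3: 0.47 × 62 = 29.140
  age 4: 0.30 × 97 = 29.100
  age 5: 0.16 × 198 = 31.680
  age 6: 0.11 × 255 = 28.050
Maximum at age 5 (31.680).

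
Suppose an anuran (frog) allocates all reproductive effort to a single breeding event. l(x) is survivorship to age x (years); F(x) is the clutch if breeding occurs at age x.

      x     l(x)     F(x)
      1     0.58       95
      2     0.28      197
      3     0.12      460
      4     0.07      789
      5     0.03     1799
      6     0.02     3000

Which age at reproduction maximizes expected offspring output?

6

Expected offspring if breeding at age x = l(x) × F(x):
  age 1: 0.58 × 95 = 55.100
  age 2: 0.28 × 197 = 55.160
  age 3: 0.12 × 460 = 55.200
  age 4: 0.07 × 789 = 55.230
  age 5: 0.03 × 1799 = 53.970
  age 6: 0.02 × 3000 = 60.000
Maximum at age 6 (60.000).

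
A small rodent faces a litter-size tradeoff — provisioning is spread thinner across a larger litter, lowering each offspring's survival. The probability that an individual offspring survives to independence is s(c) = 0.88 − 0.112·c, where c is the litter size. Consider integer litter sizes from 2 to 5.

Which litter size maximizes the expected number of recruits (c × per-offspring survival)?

Expected recruits = c × s(c):
  c=2: 2 × 0.656 = 1.312
  c=3: 3 × 0.544 = 1.632
  c=4: 4 × 0.432 = 1.728
  c=5: 5 × 0.320 = 1.600
Maximum at c = 4 (1.728 recruits).

4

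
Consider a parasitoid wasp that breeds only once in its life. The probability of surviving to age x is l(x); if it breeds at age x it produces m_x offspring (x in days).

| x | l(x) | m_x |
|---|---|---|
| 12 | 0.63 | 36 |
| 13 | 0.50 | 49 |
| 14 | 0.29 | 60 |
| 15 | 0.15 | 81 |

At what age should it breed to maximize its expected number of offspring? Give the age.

Expected offspring if breeding at age x = l(x) × m_x:
  age 12: 0.63 × 36 = 22.680
  age 13: 0.50 × 49 = 24.500
  age 14: 0.29 × 60 = 17.400
  age 15: 0.15 × 81 = 12.150
Maximum at age 13 (24.500).

13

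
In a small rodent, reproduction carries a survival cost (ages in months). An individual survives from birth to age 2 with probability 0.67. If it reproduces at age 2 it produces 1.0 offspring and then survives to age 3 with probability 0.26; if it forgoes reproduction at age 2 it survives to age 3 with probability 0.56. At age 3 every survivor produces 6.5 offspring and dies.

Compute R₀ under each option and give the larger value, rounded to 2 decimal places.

2.44

breed at age 2: R₀ = 0.67 × (1.0 + 0.26 × 6.5) = 0.67 × 2.6900 = 1.8023
delay to age 3: R₀ = 0.67 × (0.56 × 6.5) = 0.67 × 3.6400 = 2.4388
Higher: delay to age 3 (2.4388).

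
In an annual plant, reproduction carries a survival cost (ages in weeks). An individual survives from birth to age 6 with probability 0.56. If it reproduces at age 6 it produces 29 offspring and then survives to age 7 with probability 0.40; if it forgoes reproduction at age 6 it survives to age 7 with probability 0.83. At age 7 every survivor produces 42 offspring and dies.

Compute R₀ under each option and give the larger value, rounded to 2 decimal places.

breed at age 6: R₀ = 0.56 × (29 + 0.40 × 42) = 0.56 × 45.8000 = 25.6480
delay to age 7: R₀ = 0.56 × (0.83 × 42) = 0.56 × 34.8600 = 19.5216
Higher: breed at age 6 (25.6480).

25.65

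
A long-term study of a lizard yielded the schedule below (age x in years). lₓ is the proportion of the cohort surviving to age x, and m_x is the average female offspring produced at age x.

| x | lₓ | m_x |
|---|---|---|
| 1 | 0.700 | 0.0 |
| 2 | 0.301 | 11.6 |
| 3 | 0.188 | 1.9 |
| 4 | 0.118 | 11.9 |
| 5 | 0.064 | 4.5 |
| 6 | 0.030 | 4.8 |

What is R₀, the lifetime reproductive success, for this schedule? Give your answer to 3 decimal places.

5.685

R₀ = Σ lₓ m_x:
  age 1: 0.700 × 0.0 = 0.0000
  age 2: 0.301 × 11.6 = 3.4916
  age 3: 0.188 × 1.9 = 0.3572
  age 4: 0.118 × 11.9 = 1.4042
  age 5: 0.064 × 4.5 = 0.2880
  age 6: 0.030 × 4.8 = 0.1440
R₀ = 0.0000 + 3.4916 + 0.3572 + 1.4042 + 0.2880 + 0.1440 = 5.6850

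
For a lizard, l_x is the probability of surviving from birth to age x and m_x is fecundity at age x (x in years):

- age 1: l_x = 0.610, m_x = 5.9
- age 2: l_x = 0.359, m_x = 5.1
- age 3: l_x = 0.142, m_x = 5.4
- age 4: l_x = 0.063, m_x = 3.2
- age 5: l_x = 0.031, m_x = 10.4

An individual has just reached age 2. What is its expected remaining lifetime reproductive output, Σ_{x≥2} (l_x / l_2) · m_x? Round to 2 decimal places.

l_2 = 0.359. Conditional survival from age 2 to x is l_x / l_2.
  x=2: (0.359/0.359) × 5.1 = 5.1000
  x=3: (0.142/0.359) × 5.4 = 2.1359
  x=4: (0.063/0.359) × 3.2 = 0.5616
  x=5: (0.031/0.359) × 10.4 = 0.8981
Sum = 5.1000 + 2.1359 + 0.5616 + 0.8981 = 8.6955

8.70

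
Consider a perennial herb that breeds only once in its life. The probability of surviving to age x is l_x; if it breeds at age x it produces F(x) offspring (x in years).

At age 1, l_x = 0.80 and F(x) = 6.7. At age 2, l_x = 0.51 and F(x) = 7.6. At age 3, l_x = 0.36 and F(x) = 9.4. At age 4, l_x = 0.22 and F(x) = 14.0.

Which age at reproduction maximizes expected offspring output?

Expected offspring if breeding at age x = l_x × F(x):
  age 1: 0.80 × 6.7 = 5.360
  age 2: 0.51 × 7.6 = 3.876
  age 3: 0.36 × 9.4 = 3.384
  age 4: 0.22 × 14.0 = 3.080
Maximum at age 1 (5.360).

1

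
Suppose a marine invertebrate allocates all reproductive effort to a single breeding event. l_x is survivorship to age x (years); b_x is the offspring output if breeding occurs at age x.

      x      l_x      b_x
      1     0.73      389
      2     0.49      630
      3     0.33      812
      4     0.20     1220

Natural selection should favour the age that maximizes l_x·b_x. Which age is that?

Expected offspring if breeding at age x = l_x × b_x:
  age 1: 0.73 × 389 = 283.970
  age 2: 0.49 × 630 = 308.700
  age 3: 0.33 × 812 = 267.960
  age 4: 0.20 × 1220 = 244.000
Maximum at age 2 (308.700).

2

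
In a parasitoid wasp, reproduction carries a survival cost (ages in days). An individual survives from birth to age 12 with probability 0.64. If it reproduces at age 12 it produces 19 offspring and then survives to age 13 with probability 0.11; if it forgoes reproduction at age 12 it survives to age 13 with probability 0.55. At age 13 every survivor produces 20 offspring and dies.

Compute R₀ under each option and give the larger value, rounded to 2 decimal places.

breed at age 12: R₀ = 0.64 × (19 + 0.11 × 20) = 0.64 × 21.2000 = 13.5680
delay to age 13: R₀ = 0.64 × (0.55 × 20) = 0.64 × 11.0000 = 7.0400
Higher: breed at age 12 (13.5680).

13.57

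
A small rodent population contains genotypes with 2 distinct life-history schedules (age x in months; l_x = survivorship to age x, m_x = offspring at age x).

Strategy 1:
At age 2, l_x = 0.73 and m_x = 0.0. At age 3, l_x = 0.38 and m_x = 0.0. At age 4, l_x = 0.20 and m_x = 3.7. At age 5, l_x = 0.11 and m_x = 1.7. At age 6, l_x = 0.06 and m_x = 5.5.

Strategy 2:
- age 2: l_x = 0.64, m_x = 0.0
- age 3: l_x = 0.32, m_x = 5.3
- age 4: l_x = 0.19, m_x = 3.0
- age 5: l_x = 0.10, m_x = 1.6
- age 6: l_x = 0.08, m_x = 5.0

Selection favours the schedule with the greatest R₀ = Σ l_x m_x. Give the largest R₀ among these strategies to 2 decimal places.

Strategy 1: R₀ = 0.73×0.0 + 0.38×0.0 + 0.20×3.7 + 0.11×1.7 + 0.06×5.5 = 1.2570
Strategy 2: R₀ = 0.64×0.0 + 0.32×5.3 + 0.19×3.0 + 0.10×1.6 + 0.08×5.0 = 2.8260
Highest R₀: strategy 2 with 2.8260.

2.83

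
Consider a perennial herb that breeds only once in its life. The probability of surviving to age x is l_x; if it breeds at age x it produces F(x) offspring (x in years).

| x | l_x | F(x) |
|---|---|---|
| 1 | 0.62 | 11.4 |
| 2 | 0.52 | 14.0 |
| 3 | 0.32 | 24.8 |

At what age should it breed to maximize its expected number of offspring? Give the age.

Expected offspring if breeding at age x = l_x × F(x):
  age 1: 0.62 × 11.4 = 7.068
  age 2: 0.52 × 14.0 = 7.280
  age 3: 0.32 × 24.8 = 7.936
Maximum at age 3 (7.936).

3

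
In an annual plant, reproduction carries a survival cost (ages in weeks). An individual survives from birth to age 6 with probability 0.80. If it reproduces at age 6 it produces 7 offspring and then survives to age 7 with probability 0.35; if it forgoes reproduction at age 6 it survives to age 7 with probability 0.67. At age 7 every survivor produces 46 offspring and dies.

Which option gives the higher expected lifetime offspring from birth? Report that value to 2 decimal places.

breed at age 6: R₀ = 0.80 × (7 + 0.35 × 46) = 0.80 × 23.1000 = 18.4800
delay to age 7: R₀ = 0.80 × (0.67 × 46) = 0.80 × 30.8200 = 24.6560
Higher: delay to age 7 (24.6560).

24.66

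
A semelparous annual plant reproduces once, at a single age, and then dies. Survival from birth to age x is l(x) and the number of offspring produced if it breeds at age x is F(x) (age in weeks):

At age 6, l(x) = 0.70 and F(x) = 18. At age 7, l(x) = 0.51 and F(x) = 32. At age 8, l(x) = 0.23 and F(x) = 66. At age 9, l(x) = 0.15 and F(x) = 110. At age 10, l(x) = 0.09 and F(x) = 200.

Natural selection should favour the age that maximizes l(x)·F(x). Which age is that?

Expected offspring if breeding at age x = l(x) × F(x):
  age 6: 0.70 × 18 = 12.600
  age 7: 0.51 × 32 = 16.320
  age 8: 0.23 × 66 = 15.180
  age 9: 0.15 × 110 = 16.500
  age 10: 0.09 × 200 = 18.000
Maximum at age 10 (18.000).

10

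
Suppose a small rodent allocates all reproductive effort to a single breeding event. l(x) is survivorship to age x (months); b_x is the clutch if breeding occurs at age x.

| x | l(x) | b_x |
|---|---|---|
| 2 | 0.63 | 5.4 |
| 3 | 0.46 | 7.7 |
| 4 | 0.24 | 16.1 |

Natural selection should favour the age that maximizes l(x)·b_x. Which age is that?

Expected offspring if breeding at age x = l(x) × b_x:
  age 2: 0.63 × 5.4 = 3.402
  age 3: 0.46 × 7.7 = 3.542
  age 4: 0.24 × 16.1 = 3.864
Maximum at age 4 (3.864).

4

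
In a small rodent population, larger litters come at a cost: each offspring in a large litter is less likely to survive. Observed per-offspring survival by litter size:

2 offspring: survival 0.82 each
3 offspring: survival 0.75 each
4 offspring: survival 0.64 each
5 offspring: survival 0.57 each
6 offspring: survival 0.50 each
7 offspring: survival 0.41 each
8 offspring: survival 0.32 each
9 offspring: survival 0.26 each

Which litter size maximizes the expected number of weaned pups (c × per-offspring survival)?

6

Expected weaned pups = c × s(c):
  c=2: 2 × 0.82 = 1.640
  c=3: 3 × 0.75 = 2.250
  c=4: 4 × 0.64 = 2.560
  c=5: 5 × 0.57 = 2.850
  c=6: 6 × 0.50 = 3.000
  c=7: 7 × 0.41 = 2.870
  c=8: 8 × 0.32 = 2.560
  c=9: 9 × 0.26 = 2.340
Maximum at c = 6 (3.000 weaned pups).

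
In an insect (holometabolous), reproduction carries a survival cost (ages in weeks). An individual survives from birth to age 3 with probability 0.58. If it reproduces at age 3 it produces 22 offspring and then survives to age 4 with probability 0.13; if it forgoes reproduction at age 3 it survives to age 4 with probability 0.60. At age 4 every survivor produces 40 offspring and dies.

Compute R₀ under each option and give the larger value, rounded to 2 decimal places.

15.78

breed at age 3: R₀ = 0.58 × (22 + 0.13 × 40) = 0.58 × 27.2000 = 15.7760
delay to age 4: R₀ = 0.58 × (0.60 × 40) = 0.58 × 24.0000 = 13.9200
Higher: breed at age 3 (15.7760).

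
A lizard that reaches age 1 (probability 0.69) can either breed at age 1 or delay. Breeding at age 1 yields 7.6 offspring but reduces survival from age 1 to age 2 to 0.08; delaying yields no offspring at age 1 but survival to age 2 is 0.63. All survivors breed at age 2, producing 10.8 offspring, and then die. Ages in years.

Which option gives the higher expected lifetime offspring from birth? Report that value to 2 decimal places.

5.84

breed at age 1: R₀ = 0.69 × (7.6 + 0.08 × 10.8) = 0.69 × 8.4640 = 5.8402
delay to age 2: R₀ = 0.69 × (0.63 × 10.8) = 0.69 × 6.8040 = 4.6948
Higher: breed at age 1 (5.8402).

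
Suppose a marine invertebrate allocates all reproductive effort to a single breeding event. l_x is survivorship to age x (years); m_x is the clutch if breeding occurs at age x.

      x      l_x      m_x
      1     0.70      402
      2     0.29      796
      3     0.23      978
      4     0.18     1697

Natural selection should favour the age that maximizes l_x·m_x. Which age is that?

4

Expected offspring if breeding at age x = l_x × m_x:
  age 1: 0.70 × 402 = 281.400
  age 2: 0.29 × 796 = 230.840
  age 3: 0.23 × 978 = 224.940
  age 4: 0.18 × 1697 = 305.460
Maximum at age 4 (305.460).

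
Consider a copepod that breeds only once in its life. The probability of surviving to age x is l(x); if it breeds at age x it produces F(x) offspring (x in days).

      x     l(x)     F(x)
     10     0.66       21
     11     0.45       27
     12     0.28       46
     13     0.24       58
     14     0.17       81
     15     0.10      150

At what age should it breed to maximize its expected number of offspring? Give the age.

Expected offspring if breeding at age x = l(x) × F(x):
  age 10: 0.66 × 21 = 13.860
  age 11: 0.45 × 27 = 12.150
  age 12: 0.28 × 46 = 12.880
  age 13: 0.24 × 58 = 13.920
  age 14: 0.17 × 81 = 13.770
  age 15: 0.10 × 150 = 15.000
Maximum at age 15 (15.000).

15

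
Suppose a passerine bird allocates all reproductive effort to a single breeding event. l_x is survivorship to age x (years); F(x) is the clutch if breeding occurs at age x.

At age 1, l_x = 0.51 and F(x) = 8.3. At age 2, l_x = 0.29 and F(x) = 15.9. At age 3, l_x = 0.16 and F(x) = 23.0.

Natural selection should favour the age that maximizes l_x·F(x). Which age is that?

Expected offspring if breeding at age x = l_x × F(x):
  age 1: 0.51 × 8.3 = 4.233
  age 2: 0.29 × 15.9 = 4.611
  age 3: 0.16 × 23.0 = 3.680
Maximum at age 2 (4.611).

2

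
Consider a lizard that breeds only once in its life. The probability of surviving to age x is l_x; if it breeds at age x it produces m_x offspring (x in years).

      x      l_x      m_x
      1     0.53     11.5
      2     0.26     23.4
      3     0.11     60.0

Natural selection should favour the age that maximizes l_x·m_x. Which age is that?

3

Expected offspring if breeding at age x = l_x × m_x:
  age 1: 0.53 × 11.5 = 6.095
  age 2: 0.26 × 23.4 = 6.084
  age 3: 0.11 × 60.0 = 6.600
Maximum at age 3 (6.600).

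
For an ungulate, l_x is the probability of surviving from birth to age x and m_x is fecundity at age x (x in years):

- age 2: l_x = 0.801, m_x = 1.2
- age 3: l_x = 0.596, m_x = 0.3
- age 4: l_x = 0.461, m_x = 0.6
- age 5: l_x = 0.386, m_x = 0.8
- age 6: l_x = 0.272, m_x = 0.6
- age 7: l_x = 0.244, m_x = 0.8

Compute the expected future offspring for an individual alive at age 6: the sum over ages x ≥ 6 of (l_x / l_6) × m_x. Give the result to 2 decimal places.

1.32

l_6 = 0.272. Conditional survival from age 6 to x is l_x / l_6.
  x=6: (0.272/0.272) × 0.6 = 0.6000
  x=7: (0.244/0.272) × 0.8 = 0.7176
Sum = 0.6000 + 0.7176 = 1.3176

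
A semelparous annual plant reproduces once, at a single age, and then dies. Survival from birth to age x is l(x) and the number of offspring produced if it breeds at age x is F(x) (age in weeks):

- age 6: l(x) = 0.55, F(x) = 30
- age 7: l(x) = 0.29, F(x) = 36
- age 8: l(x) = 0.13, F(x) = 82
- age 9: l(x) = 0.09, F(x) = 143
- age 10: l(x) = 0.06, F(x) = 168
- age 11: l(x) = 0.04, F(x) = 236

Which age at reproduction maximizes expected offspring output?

Expected offspring if breeding at age x = l(x) × F(x):
  age 6: 0.55 × 30 = 16.500
  age 7: 0.29 × 36 = 10.440
  age 8: 0.13 × 82 = 10.660
  age 9: 0.09 × 143 = 12.870
  age 10: 0.06 × 168 = 10.080
  age 11: 0.04 × 236 = 9.440
Maximum at age 6 (16.500).

6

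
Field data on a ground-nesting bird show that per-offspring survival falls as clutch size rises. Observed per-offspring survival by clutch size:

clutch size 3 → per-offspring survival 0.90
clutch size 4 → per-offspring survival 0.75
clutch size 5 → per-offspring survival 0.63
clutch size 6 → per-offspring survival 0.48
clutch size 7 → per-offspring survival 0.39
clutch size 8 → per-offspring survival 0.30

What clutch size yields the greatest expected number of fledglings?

Expected fledglings = c × s(c):
  c=3: 3 × 0.90 = 2.700
  c=4: 4 × 0.75 = 3.000
  c=5: 5 × 0.63 = 3.150
  c=6: 6 × 0.48 = 2.880
  c=7: 7 × 0.39 = 2.730
  c=8: 8 × 0.30 = 2.400
Maximum at c = 5 (3.150 fledglings).

5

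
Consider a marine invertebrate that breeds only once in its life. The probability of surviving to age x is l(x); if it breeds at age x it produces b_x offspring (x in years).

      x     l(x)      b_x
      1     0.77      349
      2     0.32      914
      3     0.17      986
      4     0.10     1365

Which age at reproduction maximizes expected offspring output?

2

Expected offspring if breeding at age x = l(x) × b_x:
  age 1: 0.77 × 349 = 268.730
  age 2: 0.32 × 914 = 292.480
  age 3: 0.17 × 986 = 167.620
  age 4: 0.10 × 1365 = 136.500
Maximum at age 2 (292.480).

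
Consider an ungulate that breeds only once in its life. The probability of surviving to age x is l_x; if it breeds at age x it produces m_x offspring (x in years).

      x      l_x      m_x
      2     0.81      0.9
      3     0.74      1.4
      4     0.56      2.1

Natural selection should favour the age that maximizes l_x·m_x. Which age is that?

4

Expected offspring if breeding at age x = l_x × m_x:
  age 2: 0.81 × 0.9 = 0.729
  age 3: 0.74 × 1.4 = 1.036
  age 4: 0.56 × 2.1 = 1.176
Maximum at age 4 (1.176).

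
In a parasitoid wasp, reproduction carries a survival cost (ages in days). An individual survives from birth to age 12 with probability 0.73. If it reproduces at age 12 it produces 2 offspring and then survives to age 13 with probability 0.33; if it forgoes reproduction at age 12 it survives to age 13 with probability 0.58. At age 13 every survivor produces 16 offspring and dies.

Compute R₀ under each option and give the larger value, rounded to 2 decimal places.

breed at age 12: R₀ = 0.73 × (2 + 0.33 × 16) = 0.73 × 7.2800 = 5.3144
delay to age 13: R₀ = 0.73 × (0.58 × 16) = 0.73 × 9.2800 = 6.7744
Higher: delay to age 13 (6.7744).

6.77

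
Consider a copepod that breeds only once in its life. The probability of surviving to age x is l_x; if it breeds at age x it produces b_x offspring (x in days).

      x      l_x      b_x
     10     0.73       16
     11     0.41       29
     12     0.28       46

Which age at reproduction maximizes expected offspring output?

Expected offspring if breeding at age x = l_x × b_x:
  age 10: 0.73 × 16 = 11.680
  age 11: 0.41 × 29 = 11.890
  age 12: 0.28 × 46 = 12.880
Maximum at age 12 (12.880).

12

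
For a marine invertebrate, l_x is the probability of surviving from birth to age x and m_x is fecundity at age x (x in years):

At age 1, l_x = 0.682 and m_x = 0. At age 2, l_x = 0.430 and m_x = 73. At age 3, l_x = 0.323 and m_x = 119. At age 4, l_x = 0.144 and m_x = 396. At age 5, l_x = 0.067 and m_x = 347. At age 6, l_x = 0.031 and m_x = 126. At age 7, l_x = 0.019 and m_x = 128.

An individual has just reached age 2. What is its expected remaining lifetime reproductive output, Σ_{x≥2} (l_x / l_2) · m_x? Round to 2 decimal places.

363.81

l_2 = 0.430. Conditional survival from age 2 to x is l_x / l_2.
  x=2: (0.430/0.430) × 73 = 73.0000
  x=3: (0.323/0.430) × 119 = 89.3884
  x=4: (0.144/0.430) × 396 = 132.6140
  x=5: (0.067/0.430) × 347 = 54.0674
  x=6: (0.031/0.430) × 126 = 9.0837
  x=7: (0.019/0.430) × 128 = 5.6558
Sum = 73.0000 + 89.3884 + 132.6140 + 54.0674 + 9.0837 + 5.6558 = 363.8093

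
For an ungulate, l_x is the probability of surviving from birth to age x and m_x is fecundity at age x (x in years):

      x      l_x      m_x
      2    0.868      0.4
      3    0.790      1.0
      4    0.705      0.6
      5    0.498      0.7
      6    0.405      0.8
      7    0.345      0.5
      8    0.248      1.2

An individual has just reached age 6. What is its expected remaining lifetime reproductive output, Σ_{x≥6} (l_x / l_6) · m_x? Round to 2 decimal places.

1.96

l_6 = 0.405. Conditional survival from age 6 to x is l_x / l_6.
  x=6: (0.405/0.405) × 0.8 = 0.8000
  x=7: (0.345/0.405) × 0.5 = 0.4259
  x=8: (0.248/0.405) × 1.2 = 0.7348
Sum = 0.8000 + 0.4259 + 0.7348 = 1.9607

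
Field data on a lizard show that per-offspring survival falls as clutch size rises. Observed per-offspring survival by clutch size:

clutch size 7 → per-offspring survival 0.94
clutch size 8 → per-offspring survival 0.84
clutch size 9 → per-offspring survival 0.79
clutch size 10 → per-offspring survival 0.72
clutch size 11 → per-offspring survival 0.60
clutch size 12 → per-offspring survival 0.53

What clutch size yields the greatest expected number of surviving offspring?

Expected surviving offspring = c × s(c):
  c=7: 7 × 0.94 = 6.580
  c=8: 8 × 0.84 = 6.720
  c=9: 9 × 0.79 = 7.110
  c=10: 10 × 0.72 = 7.200
  c=11: 11 × 0.60 = 6.600
  c=12: 12 × 0.53 = 6.360
Maximum at c = 10 (7.200 surviving offspring).

10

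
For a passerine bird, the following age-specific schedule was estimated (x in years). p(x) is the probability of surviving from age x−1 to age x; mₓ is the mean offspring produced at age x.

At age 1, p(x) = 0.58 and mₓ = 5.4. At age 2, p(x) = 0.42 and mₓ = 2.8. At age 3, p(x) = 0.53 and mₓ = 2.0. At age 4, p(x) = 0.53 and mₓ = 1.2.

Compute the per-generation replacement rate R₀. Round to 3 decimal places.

4.154

Survivorship from birth: l_x = p_1·p_2·…·p_x.
  l_1 = 0.58000
  l_2 = 0.24360
  l_3 = 0.12911
  l_4 = 0.06843
R₀ = Σ l_x mₓ:
  age 1: 0.58000 × 5.4 = 3.1320
  age 2: 0.24360 × 2.8 = 0.6821
  age 3: 0.12911 × 2.0 = 0.2582
  age 4: 0.06843 × 1.2 = 0.0821
R₀ = 3.1320 + 0.6821 + 0.2582 + 0.0821 = 4.1544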